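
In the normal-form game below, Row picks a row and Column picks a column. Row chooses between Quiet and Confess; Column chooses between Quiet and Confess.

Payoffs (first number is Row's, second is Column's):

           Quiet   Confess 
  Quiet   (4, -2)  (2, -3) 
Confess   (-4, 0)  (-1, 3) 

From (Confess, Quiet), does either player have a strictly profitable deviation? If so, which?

Row at (Confess, Quiet) earns -4; deviating to Quiet yields 4 — a strict improvement.
Column earns 0; deviating to Confess yields 3 — a strict improvement.
Both Row and Column have strictly profitable deviations.

Both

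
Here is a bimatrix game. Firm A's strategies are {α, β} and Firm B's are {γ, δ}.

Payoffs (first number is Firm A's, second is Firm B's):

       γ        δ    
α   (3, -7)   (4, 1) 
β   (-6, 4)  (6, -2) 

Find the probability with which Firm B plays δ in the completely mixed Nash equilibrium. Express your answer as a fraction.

Let q be the probability that Firm B plays γ. In a completely mixed equilibrium, Firm A must be indifferent between α and β.
Firm A's expected payoff from α is 3q + 4(1−q); from β it is −6q + 6(1−q).
Setting these equal: −q + 4 = −12q + 6, so q = 2/11.
Therefore Firm B plays δ with probability 1 − 2/11 = 9/11.

9/11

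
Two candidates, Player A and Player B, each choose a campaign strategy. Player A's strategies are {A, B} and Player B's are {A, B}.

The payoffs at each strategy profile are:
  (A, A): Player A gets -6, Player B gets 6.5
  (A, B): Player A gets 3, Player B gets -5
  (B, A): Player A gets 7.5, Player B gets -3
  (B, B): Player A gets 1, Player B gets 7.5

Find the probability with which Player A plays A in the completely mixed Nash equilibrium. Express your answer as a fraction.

Let x be the probability that Player A plays A. In a completely mixed equilibrium, Player B must be indifferent between A and B.
Player B's expected payoff from A is 6.5x − 3(1−x); from B it is −5x + 7.5(1−x).
Setting these equal: 9.5x − 3 = −12.5x + 7.5, so x = 21/44.

21/44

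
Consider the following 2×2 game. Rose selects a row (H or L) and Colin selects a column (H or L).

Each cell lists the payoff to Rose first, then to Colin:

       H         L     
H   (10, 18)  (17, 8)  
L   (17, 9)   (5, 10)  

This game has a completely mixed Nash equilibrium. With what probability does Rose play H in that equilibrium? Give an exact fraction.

Let p be the probability that Rose plays H. In a completely mixed equilibrium, Colin must be indifferent between H and L.
Colin's expected payoff from H is 18p + 9(1−p); from L it is 8p + 10(1−p).
Setting these equal: 9p + 9 = −2p + 10, so p = 1/11.

1/11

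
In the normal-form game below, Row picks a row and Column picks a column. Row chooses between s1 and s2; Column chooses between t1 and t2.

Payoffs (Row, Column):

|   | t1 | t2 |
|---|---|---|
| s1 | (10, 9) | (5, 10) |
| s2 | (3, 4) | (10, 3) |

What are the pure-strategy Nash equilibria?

(s1, t1): Column prefers t2 (10 > 9) — not an equilibrium.
(s1, t2): Row prefers s2 (10 > 5) — not an equilibrium.
(s2, t1): Row prefers s1 (10 > 3) — not an equilibrium.
(s2, t2): Column prefers t1 (4 > 3) — not an equilibrium.

none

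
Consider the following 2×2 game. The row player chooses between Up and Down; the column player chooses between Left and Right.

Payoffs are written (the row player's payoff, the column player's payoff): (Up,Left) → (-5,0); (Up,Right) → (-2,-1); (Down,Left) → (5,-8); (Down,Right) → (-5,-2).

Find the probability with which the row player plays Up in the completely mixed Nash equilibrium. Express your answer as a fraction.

Let x be the probability that the row player plays Up. In a completely mixed equilibrium, the column player must be indifferent between Left and Right.
The column player's expected payoff from Left is −8(1−x); from Right it is −x − 2(1−x).
Setting these equal: 8x − 8 = x − 2, so x = 6/7.

6/7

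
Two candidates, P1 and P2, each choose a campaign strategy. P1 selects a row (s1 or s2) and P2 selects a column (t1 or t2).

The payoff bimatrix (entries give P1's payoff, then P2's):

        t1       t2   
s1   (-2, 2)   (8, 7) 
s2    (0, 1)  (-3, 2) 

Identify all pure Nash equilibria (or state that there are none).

(s1, t1): P1 prefers s2 (0 > -2); P2 prefers t2 (7 > 2) — not an equilibrium.
(s1, t2): P1 gets 8 ≥ -3 from s2, and P2 gets 7 ≥ 2 from t1 — Nash equilibrium.
(s2, t1): P2 prefers t2 (2 > 1) — not an equilibrium.
(s2, t2): P1 prefers s1 (8 > -3) — not an equilibrium.

(s1, t2)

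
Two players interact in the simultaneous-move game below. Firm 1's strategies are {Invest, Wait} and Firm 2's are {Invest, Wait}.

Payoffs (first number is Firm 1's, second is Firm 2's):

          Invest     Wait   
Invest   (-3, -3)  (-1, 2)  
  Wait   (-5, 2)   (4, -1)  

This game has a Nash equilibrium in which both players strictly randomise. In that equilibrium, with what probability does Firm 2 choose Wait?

2/7

Let c be the probability that Firm 2 plays Invest. In a completely mixed equilibrium, Firm 1 must be indifferent between Invest and Wait.
Firm 1's expected payoff from Invest is −3c − (1−c); from Wait it is −5c + 4(1−c).
Setting these equal: −2c − 1 = −9c + 4, so c = 5/7.
Therefore Firm 2 plays Wait with probability 1 − 5/7 = 2/7.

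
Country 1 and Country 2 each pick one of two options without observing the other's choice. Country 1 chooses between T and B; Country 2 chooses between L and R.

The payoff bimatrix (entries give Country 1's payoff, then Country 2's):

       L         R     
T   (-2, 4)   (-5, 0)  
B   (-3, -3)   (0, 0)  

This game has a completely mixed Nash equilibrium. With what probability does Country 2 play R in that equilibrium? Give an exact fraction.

1/6

Let y be the probability that Country 2 plays L. In a completely mixed equilibrium, Country 1 must be indifferent between T and B.
Country 1's expected payoff from T is −2y − 5(1−y); from B it is −3y.
Setting these equal: 3y − 5 = −3y, so y = 5/6.
Therefore Country 2 plays R with probability 1 − 5/6 = 1/6.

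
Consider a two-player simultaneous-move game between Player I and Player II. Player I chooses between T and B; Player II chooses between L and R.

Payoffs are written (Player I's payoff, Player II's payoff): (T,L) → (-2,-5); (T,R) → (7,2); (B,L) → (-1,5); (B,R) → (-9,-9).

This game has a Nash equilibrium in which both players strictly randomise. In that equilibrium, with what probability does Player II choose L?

Let y be the probability that Player II plays L. In a completely mixed equilibrium, Player I must be indifferent between T and B.
Player I's expected payoff from T is −2y + 7(1−y); from B it is −y − 9(1−y).
Setting these equal: −9y + 7 = 8y − 9, so y = 16/17.

16/17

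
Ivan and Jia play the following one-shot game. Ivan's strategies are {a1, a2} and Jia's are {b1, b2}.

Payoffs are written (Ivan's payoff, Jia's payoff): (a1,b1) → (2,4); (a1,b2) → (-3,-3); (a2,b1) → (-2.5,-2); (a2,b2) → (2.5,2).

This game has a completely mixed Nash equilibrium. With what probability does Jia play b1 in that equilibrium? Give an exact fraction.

11/20

Let y be the probability that Jia plays b1. In a completely mixed equilibrium, Ivan must be indifferent between a1 and a2.
Ivan's expected payoff from a1 is 2y − 3(1−y); from a2 it is −2.5y + 2.5(1−y).
Setting these equal: 5y − 3 = −5y + 2.5, so y = 11/20.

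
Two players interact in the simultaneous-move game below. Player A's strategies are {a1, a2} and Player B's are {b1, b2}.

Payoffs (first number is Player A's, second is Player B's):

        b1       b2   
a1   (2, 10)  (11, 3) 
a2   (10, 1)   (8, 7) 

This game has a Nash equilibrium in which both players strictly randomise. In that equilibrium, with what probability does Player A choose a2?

Let x be the probability that Player A plays a1. In a completely mixed equilibrium, Player B must be indifferent between b1 and b2.
Player B's expected payoff from b1 is 10x + (1−x); from b2 it is 3x + 7(1−x).
Setting these equal: 9x + 1 = −4x + 7, so x = 6/13.
Therefore Player A plays a2 with probability 1 − 6/13 = 7/13.

7/13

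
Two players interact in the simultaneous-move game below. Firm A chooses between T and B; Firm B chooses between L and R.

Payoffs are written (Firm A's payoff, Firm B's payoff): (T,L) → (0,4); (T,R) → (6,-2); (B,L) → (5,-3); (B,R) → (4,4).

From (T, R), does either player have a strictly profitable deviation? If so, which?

Firm A at (T, R) earns 6; deviating to B yields 4 — not better.
Firm B earns -2; deviating to L yields 4 — a strict improvement.
Only Firm B has a strictly profitable deviation.

Firm B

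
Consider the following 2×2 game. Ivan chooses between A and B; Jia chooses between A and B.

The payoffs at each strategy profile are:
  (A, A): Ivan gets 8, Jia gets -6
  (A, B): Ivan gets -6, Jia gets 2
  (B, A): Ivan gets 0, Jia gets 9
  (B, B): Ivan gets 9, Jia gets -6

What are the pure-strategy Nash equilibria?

(A, A): Jia prefers B (2 > -6) — not an equilibrium.
(A, B): Ivan prefers B (9 > -6) — not an equilibrium.
(B, A): Ivan prefers A (8 > 0) — not an equilibrium.
(B, B): Jia prefers A (9 > -6) — not an equilibrium.

none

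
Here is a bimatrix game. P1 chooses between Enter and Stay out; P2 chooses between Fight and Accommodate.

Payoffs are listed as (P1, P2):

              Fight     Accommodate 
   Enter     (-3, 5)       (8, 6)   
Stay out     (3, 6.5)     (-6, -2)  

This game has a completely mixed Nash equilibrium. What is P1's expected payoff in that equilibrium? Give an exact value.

3/10

First find q, the probability P2 plays Fight, from P1's indifference between Enter and Stay out: −3q + 8(1−q) = 3q − 6(1−q), giving q = 7/10.
Since P1 is indifferent in equilibrium, P1's expected payoff equals the payoff from either row against (7/10, 3/10). Using Enter: −3(7/10) + 8(3/10) = 3/10.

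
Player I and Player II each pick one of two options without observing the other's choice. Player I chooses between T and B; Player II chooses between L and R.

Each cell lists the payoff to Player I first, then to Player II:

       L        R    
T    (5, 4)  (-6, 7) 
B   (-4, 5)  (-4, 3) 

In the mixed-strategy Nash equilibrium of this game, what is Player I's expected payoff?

-4

First find q, the probability Player II plays L, from Player I's indifference between T and B: 5q − 6(1−q) = −4q − 4(1−q), giving q = 2/11.
Since Player I is indifferent in equilibrium, Player I's expected payoff equals the payoff from either row against (2/11, 9/11). Using T: 5(2/11) − 6(9/11) = -4.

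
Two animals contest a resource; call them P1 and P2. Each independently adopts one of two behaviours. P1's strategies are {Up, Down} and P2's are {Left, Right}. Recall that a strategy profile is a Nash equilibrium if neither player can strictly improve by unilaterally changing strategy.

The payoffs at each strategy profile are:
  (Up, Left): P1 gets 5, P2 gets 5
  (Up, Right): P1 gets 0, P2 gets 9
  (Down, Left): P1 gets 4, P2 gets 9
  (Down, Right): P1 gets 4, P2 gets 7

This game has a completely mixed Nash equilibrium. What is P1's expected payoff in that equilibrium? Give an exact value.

First find y, the probability P2 plays Left, from P1's indifference between Up and Down: 5y = 4y + 4(1−y), giving y = 4/5.
Since P1 is indifferent in equilibrium, P1's expected payoff equals the payoff from either row against (4/5, 1/5). Using Up: 5(4/5) = 4.

4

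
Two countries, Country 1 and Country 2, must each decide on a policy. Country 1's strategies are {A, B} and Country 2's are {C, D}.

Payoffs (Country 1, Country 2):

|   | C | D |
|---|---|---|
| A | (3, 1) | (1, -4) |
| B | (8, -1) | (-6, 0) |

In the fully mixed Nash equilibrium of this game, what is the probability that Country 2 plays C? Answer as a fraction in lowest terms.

Let q be the probability that Country 2 plays C. In a completely mixed equilibrium, Country 1 must be indifferent between A and B.
Country 1's expected payoff from A is 3q + (1−q); from B it is 8q − 6(1−q).
Setting these equal: 2q + 1 = 14q − 6, so q = 7/12.

7/12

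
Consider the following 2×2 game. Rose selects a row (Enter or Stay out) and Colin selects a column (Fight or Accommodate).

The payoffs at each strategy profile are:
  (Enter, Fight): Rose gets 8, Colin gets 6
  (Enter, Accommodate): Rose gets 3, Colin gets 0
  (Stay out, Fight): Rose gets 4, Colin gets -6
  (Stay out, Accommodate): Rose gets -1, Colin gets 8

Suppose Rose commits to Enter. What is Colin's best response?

Against Enter, Colin earns 6 from Fight and 0 from Accommodate.
So Fight is the best response.

Fight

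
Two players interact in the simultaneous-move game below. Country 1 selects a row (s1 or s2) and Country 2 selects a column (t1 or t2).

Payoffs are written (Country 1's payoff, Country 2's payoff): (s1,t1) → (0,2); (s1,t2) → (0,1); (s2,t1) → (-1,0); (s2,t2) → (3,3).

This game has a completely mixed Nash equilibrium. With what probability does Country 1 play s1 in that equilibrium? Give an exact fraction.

3/4

Let r be the probability that Country 1 plays s1. In a completely mixed equilibrium, Country 2 must be indifferent between t1 and t2.
Country 2's expected payoff from t1 is 2r; from t2 it is r + 3(1−r).
Setting these equal: 2r = −2r + 3, so r = 3/4.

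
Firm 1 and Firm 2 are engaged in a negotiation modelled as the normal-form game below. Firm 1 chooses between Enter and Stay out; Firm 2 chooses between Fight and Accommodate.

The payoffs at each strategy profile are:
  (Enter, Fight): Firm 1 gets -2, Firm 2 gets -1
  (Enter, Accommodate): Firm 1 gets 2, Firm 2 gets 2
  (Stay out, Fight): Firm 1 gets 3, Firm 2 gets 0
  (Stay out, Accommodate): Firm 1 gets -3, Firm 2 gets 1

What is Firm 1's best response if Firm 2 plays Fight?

Against Fight, Firm 1 earns -2 from Enter and 3 from Stay out.
So Stay out is the best response.

Stay out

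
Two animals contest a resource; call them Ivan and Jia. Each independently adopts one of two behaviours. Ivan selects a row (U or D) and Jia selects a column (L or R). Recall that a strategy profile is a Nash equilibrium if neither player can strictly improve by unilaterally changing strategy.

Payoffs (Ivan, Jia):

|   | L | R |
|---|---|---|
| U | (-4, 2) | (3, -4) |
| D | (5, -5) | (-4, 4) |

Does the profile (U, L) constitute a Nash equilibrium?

No

At (U, L), Ivan earns -4; switching to D would give 5, so Ivan would deviate.
Jia earns 2; switching to R would give -4, so Jia has no profitable deviation.
Since at least one player can profitably deviate, this is not a Nash equilibrium.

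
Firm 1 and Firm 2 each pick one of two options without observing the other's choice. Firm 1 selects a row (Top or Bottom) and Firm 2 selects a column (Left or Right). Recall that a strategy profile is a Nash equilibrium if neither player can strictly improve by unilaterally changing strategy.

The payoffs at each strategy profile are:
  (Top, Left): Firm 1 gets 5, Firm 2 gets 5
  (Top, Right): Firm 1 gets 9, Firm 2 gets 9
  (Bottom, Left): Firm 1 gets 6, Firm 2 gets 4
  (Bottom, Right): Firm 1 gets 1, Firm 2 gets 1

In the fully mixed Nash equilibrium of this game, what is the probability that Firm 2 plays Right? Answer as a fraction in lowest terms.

1/9

Let c be the probability that Firm 2 plays Left. In a completely mixed equilibrium, Firm 1 must be indifferent between Top and Bottom.
Firm 1's expected payoff from Top is 5c + 9(1−c); from Bottom it is 6c + (1−c).
Setting these equal: −4c + 9 = 5c + 1, so c = 8/9.
Therefore Firm 2 plays Right with probability 1 − 8/9 = 1/9.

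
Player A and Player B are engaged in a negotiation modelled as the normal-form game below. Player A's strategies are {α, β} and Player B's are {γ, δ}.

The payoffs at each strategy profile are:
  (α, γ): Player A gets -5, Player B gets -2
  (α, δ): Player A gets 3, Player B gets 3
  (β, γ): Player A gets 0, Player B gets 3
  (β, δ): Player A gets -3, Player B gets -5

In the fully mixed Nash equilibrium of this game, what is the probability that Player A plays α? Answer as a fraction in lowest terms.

8/13

Let x be the probability that Player A plays α. In a completely mixed equilibrium, Player B must be indifferent between γ and δ.
Player B's expected payoff from γ is −2x + 3(1−x); from δ it is 3x − 5(1−x).
Setting these equal: −5x + 3 = 8x − 5, so x = 8/13.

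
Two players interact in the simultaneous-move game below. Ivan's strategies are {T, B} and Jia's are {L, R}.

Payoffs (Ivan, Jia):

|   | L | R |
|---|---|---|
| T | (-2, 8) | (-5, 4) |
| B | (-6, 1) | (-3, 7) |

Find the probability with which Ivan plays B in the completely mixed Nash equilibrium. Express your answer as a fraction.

Let x be the probability that Ivan plays T. In a completely mixed equilibrium, Jia must be indifferent between L and R.
Jia's expected payoff from L is 8x + (1−x); from R it is 4x + 7(1−x).
Setting these equal: 7x + 1 = −3x + 7, so x = 3/5.
Therefore Ivan plays B with probability 1 − 3/5 = 2/5.

2/5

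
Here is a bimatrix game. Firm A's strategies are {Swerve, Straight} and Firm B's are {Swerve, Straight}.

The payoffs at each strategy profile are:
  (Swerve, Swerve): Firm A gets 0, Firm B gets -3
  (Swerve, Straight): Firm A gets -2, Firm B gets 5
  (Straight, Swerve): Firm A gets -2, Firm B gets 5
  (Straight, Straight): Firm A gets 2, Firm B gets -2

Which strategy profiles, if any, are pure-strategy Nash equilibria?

(Swerve, Swerve): Firm B prefers Straight (5 > -3) — not an equilibrium.
(Swerve, Straight): Firm A prefers Straight (2 > -2) — not an equilibrium.
(Straight, Swerve): Firm A prefers Swerve (0 > -2) — not an equilibrium.
(Straight, Straight): Firm B prefers Swerve (5 > -2) — not an equilibrium.

none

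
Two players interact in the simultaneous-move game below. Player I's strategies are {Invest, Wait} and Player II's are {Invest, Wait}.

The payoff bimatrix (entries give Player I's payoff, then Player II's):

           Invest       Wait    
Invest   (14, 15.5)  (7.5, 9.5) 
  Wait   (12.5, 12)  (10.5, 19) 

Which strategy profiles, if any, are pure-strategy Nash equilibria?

(Invest, Invest) and (Wait, Wait)

(Invest, Invest): Player I gets 14 ≥ 12.5 from Wait, and Player II gets 15.5 ≥ 9.5 from Wait — Nash equilibrium.
(Invest, Wait): Player I prefers Wait (10.5 > 7.5); Player II prefers Invest (15.5 > 9.5) — not an equilibrium.
(Wait, Invest): Player I prefers Invest (14 > 12.5); Player II prefers Wait (19 > 12) — not an equilibrium.
(Wait, Wait): Player I gets 10.5 ≥ 7.5 from Invest, and Player II gets 19 ≥ 12 from Invest — Nash equilibrium.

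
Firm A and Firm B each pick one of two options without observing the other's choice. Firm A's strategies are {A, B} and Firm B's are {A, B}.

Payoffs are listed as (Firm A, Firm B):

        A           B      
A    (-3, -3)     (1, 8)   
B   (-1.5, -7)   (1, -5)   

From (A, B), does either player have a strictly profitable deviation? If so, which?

Firm A at (A, B) earns 1; deviating to B yields 1 — not better.
Firm B earns 8; deviating to A yields -3 — not better.
Neither player can strictly improve; the profile is a Nash equilibrium.

Neither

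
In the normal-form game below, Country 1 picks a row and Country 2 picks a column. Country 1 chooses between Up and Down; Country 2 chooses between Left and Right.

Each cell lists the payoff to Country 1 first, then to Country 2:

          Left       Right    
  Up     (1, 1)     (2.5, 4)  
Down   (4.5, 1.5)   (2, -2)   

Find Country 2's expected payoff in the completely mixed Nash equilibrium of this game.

16/13

First find p, the probability Country 1 plays Up, from Country 2's indifference between Left and Right: p + 1.5(1−p) = 4p − 2(1−p), giving p = 7/13.
Since Country 2 is indifferent in equilibrium, Country 2's expected payoff equals the payoff from either column against (7/13, 6/13). Using Left: (7/13) + 1.5(6/13) = 16/13.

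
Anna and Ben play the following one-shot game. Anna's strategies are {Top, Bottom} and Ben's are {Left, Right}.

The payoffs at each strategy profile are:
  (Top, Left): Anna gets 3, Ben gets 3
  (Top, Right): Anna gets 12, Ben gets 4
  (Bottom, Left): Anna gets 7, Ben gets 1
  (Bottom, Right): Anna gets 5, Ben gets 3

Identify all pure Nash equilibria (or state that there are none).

(Top, Right)

(Top, Left): Anna prefers Bottom (7 > 3); Ben prefers Right (4 > 3) — not an equilibrium.
(Top, Right): Anna gets 12 ≥ 5 from Bottom, and Ben gets 4 ≥ 3 from Left — Nash equilibrium.
(Bottom, Left): Ben prefers Right (3 > 1) — not an equilibrium.
(Bottom, Right): Anna prefers Top (12 > 5) — not an equilibrium.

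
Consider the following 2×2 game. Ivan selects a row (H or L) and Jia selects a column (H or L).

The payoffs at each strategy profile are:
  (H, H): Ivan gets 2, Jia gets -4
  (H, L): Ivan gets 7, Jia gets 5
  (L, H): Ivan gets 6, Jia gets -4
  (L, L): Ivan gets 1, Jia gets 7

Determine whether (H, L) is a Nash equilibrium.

Yes

At (H, L), Ivan earns 7; switching to L would give 1, so Ivan has no profitable deviation.
Jia earns 5; switching to H would give -4, so Jia has no profitable deviation.
Neither player can gain by a unilateral deviation, so this profile is a Nash equilibrium.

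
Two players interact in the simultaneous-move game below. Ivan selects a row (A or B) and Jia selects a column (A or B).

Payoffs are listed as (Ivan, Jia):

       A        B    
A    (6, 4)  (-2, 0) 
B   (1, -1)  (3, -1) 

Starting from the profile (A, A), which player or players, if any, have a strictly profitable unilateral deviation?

Neither

Ivan at (A, A) earns 6; deviating to B yields 1 — not better.
Jia earns 4; deviating to B yields 0 — not better.
Neither player can strictly improve; the profile is a Nash equilibrium.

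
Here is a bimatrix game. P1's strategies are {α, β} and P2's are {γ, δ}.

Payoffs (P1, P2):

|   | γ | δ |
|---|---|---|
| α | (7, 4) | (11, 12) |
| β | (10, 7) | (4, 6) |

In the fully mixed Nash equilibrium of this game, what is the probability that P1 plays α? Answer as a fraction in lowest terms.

Let p be the probability that P1 plays α. In a completely mixed equilibrium, P2 must be indifferent between γ and δ.
P2's expected payoff from γ is 4p + 7(1−p); from δ it is 12p + 6(1−p).
Setting these equal: −3p + 7 = 6p + 6, so p = 1/9.

1/9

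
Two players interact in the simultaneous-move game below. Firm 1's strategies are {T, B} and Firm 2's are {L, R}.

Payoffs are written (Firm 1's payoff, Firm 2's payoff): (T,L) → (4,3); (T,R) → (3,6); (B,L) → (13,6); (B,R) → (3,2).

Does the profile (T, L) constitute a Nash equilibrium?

At (T, L), Firm 1 earns 4; switching to B would give 13, so Firm 1 would deviate.
Firm 2 earns 3; switching to R would give 6, so Firm 2 would deviate.
Since at least one player can profitably deviate, this is not a Nash equilibrium.

No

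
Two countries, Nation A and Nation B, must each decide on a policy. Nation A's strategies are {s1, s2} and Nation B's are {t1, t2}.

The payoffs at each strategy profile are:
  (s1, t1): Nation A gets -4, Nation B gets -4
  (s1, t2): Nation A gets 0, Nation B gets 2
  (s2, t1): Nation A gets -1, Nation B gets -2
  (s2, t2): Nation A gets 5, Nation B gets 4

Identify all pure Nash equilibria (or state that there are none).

(s2, t2)

(s1, t1): Nation A prefers s2 (-1 > -4); Nation B prefers t2 (2 > -4) — not an equilibrium.
(s1, t2): Nation A prefers s2 (5 > 0) — not an equilibrium.
(s2, t1): Nation B prefers t2 (4 > -2) — not an equilibrium.
(s2, t2): Nation A gets 5 ≥ 0 from s1, and Nation B gets 4 ≥ -2 from t1 — Nash equilibrium.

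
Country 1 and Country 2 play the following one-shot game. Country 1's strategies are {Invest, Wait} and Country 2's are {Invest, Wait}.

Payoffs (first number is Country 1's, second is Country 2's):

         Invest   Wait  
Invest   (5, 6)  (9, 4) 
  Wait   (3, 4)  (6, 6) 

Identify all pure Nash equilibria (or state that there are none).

(Invest, Invest)

(Invest, Invest): Country 1 gets 5 ≥ 3 from Wait, and Country 2 gets 6 ≥ 4 from Wait — Nash equilibrium.
(Invest, Wait): Country 2 prefers Invest (6 > 4) — not an equilibrium.
(Wait, Invest): Country 1 prefers Invest (5 > 3); Country 2 prefers Wait (6 > 4) — not an equilibrium.
(Wait, Wait): Country 1 prefers Invest (9 > 6) — not an equilibrium.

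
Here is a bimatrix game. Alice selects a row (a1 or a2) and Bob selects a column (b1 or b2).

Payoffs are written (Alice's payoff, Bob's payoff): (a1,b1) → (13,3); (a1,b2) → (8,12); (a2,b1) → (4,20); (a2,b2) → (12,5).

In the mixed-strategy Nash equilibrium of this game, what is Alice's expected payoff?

124/13

First find y, the probability Bob plays b1, from Alice's indifference between a1 and a2: 13y + 8(1−y) = 4y + 12(1−y), giving y = 4/13.
Since Alice is indifferent in equilibrium, Alice's expected payoff equals the payoff from either row against (4/13, 9/13). Using a1: 13(4/13) + 8(9/13) = 124/13.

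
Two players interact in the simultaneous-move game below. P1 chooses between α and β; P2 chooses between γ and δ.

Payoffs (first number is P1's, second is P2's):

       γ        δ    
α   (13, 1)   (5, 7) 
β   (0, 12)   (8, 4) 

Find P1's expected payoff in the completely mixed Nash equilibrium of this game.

First find q, the probability P2 plays γ, from P1's indifference between α and β: 13q + 5(1−q) = 8(1−q), giving q = 3/16.
Since P1 is indifferent in equilibrium, P1's expected payoff equals the payoff from either row against (3/16, 13/16). Using α: 13(3/16) + 5(13/16) = 13/2.

13/2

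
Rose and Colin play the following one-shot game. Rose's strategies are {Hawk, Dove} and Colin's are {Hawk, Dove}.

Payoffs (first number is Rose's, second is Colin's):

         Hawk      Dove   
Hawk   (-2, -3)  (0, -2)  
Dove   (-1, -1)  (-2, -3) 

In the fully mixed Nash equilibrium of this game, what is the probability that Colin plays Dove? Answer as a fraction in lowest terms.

Let q be the probability that Colin plays Hawk. In a completely mixed equilibrium, Rose must be indifferent between Hawk and Dove.
Rose's expected payoff from Hawk is −2q; from Dove it is −q − 2(1−q).
Setting these equal: −2q = q − 2, so q = 2/3.
Therefore Colin plays Dove with probability 1 − 2/3 = 1/3.

1/3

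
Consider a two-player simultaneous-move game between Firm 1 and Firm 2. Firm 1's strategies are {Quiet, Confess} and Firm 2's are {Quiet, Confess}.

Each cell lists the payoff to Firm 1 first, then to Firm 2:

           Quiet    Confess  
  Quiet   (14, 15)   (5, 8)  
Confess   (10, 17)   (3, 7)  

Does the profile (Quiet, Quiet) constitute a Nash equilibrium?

At (Quiet, Quiet), Firm 1 earns 14; switching to Confess would give 10, so Firm 1 has no profitable deviation.
Firm 2 earns 15; switching to Confess would give 8, so Firm 2 has no profitable deviation.
Neither player can gain by a unilateral deviation, so this profile is a Nash equilibrium.

Yes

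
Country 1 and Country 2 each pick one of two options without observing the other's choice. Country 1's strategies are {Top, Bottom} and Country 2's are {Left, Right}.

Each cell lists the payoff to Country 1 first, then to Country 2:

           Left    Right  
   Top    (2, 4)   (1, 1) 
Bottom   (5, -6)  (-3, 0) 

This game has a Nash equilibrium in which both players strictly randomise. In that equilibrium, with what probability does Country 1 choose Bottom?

1/3

Let x be the probability that Country 1 plays Top. In a completely mixed equilibrium, Country 2 must be indifferent between Left and Right.
Country 2's expected payoff from Left is 4x − 6(1−x); from Right it is x.
Setting these equal: 10x − 6 = x, so x = 2/3.
Therefore Country 1 plays Bottom with probability 1 − 2/3 = 1/3.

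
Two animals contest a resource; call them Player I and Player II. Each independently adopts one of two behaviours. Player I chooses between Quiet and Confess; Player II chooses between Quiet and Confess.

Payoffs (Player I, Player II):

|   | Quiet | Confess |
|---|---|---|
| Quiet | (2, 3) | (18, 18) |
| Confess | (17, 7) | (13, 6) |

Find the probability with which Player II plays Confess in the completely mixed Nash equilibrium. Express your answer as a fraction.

Let c be the probability that Player II plays Quiet. In a completely mixed equilibrium, Player I must be indifferent between Quiet and Confess.
Player I's expected payoff from Quiet is 2c + 18(1−c); from Confess it is 17c + 13(1−c).
Setting these equal: −16c + 18 = 4c + 13, so c = 1/4.
Therefore Player II plays Confess with probability 1 − 1/4 = 3/4.

3/4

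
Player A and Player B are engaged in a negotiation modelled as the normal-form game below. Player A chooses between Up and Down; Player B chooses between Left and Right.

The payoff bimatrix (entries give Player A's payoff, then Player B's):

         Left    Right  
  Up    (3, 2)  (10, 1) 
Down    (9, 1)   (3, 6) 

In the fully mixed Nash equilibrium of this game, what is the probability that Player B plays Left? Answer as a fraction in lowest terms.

7/13

Let y be the probability that Player B plays Left. In a completely mixed equilibrium, Player A must be indifferent between Up and Down.
Player A's expected payoff from Up is 3y + 10(1−y); from Down it is 9y + 3(1−y).
Setting these equal: −7y + 10 = 6y + 3, so y = 7/13.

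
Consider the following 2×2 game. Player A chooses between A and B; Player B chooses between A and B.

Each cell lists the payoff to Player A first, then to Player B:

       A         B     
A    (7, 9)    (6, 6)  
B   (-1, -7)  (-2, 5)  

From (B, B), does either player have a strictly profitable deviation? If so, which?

Player A at (B, B) earns -2; deviating to A yields 6 — a strict improvement.
Player B earns 5; deviating to A yields -7 — not better.
Only Player A has a strictly profitable deviation.

Player A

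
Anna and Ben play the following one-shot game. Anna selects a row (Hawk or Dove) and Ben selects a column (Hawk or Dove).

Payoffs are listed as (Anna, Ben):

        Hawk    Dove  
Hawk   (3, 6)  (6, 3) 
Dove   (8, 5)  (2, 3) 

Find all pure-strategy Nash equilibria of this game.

(Dove, Hawk)

(Hawk, Hawk): Anna prefers Dove (8 > 3) — not an equilibrium.
(Hawk, Dove): Ben prefers Hawk (6 > 3) — not an equilibrium.
(Dove, Hawk): Anna gets 8 ≥ 3 from Hawk, and Ben gets 5 ≥ 3 from Dove — Nash equilibrium.
(Dove, Dove): Anna prefers Hawk (6 > 2); Ben prefers Hawk (5 > 3) — not an equilibrium.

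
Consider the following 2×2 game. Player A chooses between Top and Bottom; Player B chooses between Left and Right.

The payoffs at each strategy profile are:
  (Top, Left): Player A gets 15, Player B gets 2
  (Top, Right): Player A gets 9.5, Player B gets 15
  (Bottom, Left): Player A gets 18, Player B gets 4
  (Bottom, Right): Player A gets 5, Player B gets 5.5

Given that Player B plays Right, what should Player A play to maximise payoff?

Top

Against Right, Player A earns 9.5 from Top and 5 from Bottom.
So Top is the best response.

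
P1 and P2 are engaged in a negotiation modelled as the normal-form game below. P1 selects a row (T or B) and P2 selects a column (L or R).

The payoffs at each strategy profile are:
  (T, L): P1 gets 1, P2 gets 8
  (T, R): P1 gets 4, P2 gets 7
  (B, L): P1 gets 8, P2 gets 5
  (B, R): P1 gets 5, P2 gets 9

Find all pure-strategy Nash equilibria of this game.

(B, R)

(T, L): P1 prefers B (8 > 1) — not an equilibrium.
(T, R): P1 prefers B (5 > 4); P2 prefers L (8 > 7) — not an equilibrium.
(B, L): P2 prefers R (9 > 5) — not an equilibrium.
(B, R): P1 gets 5 ≥ 4 from T, and P2 gets 9 ≥ 5 from L — Nash equilibrium.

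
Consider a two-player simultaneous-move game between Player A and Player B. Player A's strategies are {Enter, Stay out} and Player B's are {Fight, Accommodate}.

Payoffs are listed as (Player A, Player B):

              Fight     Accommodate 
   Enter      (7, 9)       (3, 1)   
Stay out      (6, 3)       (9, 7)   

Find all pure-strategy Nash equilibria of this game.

(Enter, Fight) and (Stay out, Accommodate)

(Enter, Fight): Player A gets 7 ≥ 6 from Stay out, and Player B gets 9 ≥ 1 from Accommodate — Nash equilibrium.
(Enter, Accommodate): Player A prefers Stay out (9 > 3); Player B prefers Fight (9 > 1) — not an equilibrium.
(Stay out, Fight): Player A prefers Enter (7 > 6); Player B prefers Accommodate (7 > 3) — not an equilibrium.
(Stay out, Accommodate): Player A gets 9 ≥ 3 from Enter, and Player B gets 7 ≥ 3 from Fight — Nash equilibrium.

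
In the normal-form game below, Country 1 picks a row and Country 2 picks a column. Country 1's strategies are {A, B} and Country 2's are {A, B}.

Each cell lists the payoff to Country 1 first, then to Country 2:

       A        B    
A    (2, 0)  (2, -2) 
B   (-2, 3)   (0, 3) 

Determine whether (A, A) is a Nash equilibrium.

Yes

At (A, A), Country 1 earns 2; switching to B would give -2, so Country 1 has no profitable deviation.
Country 2 earns 0; switching to B would give -2, so Country 2 has no profitable deviation.
Neither player can gain by a unilateral deviation, so this profile is a Nash equilibrium.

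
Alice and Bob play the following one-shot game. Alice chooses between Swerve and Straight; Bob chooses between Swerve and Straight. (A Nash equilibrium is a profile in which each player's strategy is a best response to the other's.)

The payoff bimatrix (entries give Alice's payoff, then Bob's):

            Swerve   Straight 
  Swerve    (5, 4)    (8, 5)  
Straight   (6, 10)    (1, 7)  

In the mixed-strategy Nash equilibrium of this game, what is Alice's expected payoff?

First find q, the probability Bob plays Swerve, from Alice's indifference between Swerve and Straight: 5q + 8(1−q) = 6q + (1−q), giving q = 7/8.
Since Alice is indifferent in equilibrium, Alice's expected payoff equals the payoff from either row against (7/8, 1/8). Using Swerve: 5(7/8) + 8(1/8) = 43/8.

43/8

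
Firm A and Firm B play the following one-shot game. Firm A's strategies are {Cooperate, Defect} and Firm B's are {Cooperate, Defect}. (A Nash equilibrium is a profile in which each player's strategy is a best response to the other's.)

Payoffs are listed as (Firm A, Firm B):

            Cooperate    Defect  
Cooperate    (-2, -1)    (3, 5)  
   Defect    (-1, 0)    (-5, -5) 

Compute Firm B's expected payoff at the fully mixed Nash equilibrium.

First find p, the probability Firm A plays Cooperate, from Firm B's indifference between Cooperate and Defect: −p = 5p − 5(1−p), giving p = 5/11.
Since Firm B is indifferent in equilibrium, Firm B's expected payoff equals the payoff from either column against (5/11, 6/11). Using Cooperate: −(5/11) = -5/11.

-5/11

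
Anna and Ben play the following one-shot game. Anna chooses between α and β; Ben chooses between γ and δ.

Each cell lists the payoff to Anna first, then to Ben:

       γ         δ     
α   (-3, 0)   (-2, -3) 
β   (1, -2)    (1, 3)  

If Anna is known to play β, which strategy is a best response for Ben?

δ

Against β, Ben earns -2 from γ and 3 from δ.
So δ is the best response.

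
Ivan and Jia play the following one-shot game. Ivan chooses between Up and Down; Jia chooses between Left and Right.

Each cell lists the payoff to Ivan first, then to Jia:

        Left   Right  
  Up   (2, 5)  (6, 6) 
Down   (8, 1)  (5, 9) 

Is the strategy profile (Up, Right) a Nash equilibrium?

At (Up, Right), Ivan earns 6; switching to Down would give 5, so Ivan has no profitable deviation.
Jia earns 6; switching to Left would give 5, so Jia has no profitable deviation.
Neither player can gain by a unilateral deviation, so this profile is a Nash equilibrium.

Yes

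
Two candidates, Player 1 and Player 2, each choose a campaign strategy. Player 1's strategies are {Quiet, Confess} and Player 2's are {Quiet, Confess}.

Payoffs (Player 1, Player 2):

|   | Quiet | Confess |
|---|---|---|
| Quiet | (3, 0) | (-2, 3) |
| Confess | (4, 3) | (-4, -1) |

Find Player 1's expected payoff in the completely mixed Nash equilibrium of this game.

4/3

First find q, the probability Player 2 plays Quiet, from Player 1's indifference between Quiet and Confess: 3q − 2(1−q) = 4q − 4(1−q), giving q = 2/3.
Since Player 1 is indifferent in equilibrium, Player 1's expected payoff equals the payoff from either row against (2/3, 1/3). Using Quiet: 3(2/3) − 2(1/3) = 4/3.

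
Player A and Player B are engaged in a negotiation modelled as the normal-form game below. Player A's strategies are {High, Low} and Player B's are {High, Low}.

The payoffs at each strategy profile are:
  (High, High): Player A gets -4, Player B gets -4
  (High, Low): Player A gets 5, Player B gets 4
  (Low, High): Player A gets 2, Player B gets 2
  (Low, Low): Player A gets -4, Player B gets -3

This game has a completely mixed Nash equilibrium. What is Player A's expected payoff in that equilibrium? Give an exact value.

-2/5

First find y, the probability Player B plays High, from Player A's indifference between High and Low: −4y + 5(1−y) = 2y − 4(1−y), giving y = 3/5.
Since Player A is indifferent in equilibrium, Player A's expected payoff equals the payoff from either row against (3/5, 2/5). Using High: −4(3/5) + 5(2/5) = -2/5.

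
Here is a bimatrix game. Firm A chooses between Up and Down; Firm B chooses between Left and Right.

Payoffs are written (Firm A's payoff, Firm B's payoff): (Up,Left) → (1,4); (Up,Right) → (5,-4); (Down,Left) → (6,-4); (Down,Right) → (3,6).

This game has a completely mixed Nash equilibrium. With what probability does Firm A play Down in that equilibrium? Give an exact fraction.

4/9

Let x be the probability that Firm A plays Up. In a completely mixed equilibrium, Firm B must be indifferent between Left and Right.
Firm B's expected payoff from Left is 4x − 4(1−x); from Right it is −4x + 6(1−x).
Setting these equal: 8x − 4 = −10x + 6, so x = 5/9.
Therefore Firm A plays Down with probability 1 − 5/9 = 4/9.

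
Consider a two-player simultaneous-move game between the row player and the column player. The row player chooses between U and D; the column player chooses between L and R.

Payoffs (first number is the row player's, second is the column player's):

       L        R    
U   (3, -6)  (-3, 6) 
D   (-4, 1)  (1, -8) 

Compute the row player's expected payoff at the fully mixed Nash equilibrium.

-9/11

First find q, the probability the column player plays L, from the row player's indifference between U and D: 3q − 3(1−q) = −4q + (1−q), giving q = 4/11.
Since the row player is indifferent in equilibrium, the row player's expected payoff equals the payoff from either row against (4/11, 7/11). Using U: 3(4/11) − 3(7/11) = -9/11.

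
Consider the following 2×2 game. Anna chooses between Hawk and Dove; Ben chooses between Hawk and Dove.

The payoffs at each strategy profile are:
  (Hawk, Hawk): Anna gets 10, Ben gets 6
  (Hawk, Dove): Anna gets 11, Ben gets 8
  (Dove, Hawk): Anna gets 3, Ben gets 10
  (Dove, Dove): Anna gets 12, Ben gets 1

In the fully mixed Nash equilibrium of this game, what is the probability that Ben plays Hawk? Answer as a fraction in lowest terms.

1/8

Let c be the probability that Ben plays Hawk. In a completely mixed equilibrium, Anna must be indifferent between Hawk and Dove.
Anna's expected payoff from Hawk is 10c + 11(1−c); from Dove it is 3c + 12(1−c).
Setting these equal: −c + 11 = −9c + 12, so c = 1/8.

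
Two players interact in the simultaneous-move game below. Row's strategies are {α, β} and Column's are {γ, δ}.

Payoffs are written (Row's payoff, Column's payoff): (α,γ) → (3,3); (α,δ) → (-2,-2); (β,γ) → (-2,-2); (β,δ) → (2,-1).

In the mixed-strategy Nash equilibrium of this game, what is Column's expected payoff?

First find p, the probability Row plays α, from Column's indifference between γ and δ: 3p − 2(1−p) = −2p − (1−p), giving p = 1/6.
Since Column is indifferent in equilibrium, Column's expected payoff equals the payoff from either column against (1/6, 5/6). Using γ: 3(1/6) − 2(5/6) = -7/6.

-7/6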